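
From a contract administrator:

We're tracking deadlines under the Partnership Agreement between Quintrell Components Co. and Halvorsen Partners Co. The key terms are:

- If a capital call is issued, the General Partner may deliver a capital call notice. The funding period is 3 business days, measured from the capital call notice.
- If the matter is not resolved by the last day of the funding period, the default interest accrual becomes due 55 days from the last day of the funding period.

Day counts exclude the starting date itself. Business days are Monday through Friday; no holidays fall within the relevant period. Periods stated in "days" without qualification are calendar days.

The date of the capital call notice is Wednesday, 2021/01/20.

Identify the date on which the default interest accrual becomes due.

From Wednesday, 2021/01/20, 3 business days (Jan 21, Jan 22, Jan 25, skipping weekends) brings us to Monday, 2021/01/25, which is the last day of the funding period.
The date on which the default interest accrual becomes due: 55 calendar days after 2021/01/25 is 2021/03/21.

2021/03/21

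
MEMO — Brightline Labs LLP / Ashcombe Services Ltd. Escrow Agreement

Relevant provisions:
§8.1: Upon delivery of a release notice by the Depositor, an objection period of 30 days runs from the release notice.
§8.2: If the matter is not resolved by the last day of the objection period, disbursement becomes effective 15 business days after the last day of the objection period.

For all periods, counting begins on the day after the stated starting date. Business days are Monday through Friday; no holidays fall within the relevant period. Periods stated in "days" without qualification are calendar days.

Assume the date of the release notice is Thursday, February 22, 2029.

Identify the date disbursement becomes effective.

The last day of the objection period: 30 calendar days after February 22, 2029 is March 24, 2029.
From Saturday, March 24, 2029, 15 business days (Mar 26, Mar 27, Mar 28, Mar 29, …, Apr 11, Apr 12, Apr 13, skipping weekends) brings us to Friday, April 13, 2029, which is the date disbursement becomes effective.

April 13, 2029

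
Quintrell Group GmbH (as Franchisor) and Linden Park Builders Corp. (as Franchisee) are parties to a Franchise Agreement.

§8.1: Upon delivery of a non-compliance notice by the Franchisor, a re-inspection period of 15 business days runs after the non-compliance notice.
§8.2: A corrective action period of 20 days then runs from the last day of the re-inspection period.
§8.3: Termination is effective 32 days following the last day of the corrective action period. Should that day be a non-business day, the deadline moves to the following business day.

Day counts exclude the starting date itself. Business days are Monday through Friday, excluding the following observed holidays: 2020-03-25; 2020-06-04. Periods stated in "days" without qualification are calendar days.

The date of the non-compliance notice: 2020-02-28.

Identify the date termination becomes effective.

2020-05-11

From Friday, 2020-02-28, 15 business days (Mar 2, Mar 3, Mar 4, Mar 5, …, Mar 18, Mar 19, Mar 20, skipping weekends) brings us to Friday, 2020-03-20, which is the last day of the re-inspection period.
The last day of the corrective action period: 2020-03-20 + 20 days = 2020-04-09.
The date termination becomes effective: 32 calendar days after 2020-04-09 is 2020-05-11. 2020-05-11 is a Monday and is not a listed holiday, so no roll-forward applies.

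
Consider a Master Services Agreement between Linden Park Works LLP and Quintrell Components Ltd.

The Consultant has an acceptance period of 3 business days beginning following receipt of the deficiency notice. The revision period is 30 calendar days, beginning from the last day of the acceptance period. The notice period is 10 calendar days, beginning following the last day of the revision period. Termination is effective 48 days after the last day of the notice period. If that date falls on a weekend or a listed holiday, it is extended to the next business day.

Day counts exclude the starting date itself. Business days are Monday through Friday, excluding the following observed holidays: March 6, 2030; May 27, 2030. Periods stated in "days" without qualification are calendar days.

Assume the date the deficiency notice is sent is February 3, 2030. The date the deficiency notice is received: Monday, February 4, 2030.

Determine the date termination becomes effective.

The last day of the acceptance period: counting 3 business days from Monday, February 4, 2030 (Feb 5, Feb 6, Feb 7, skipping weekends) reaches Thursday, February 7, 2030.
Adding 30 calendar days to February 7, 2030 gives March 9, 2030, which is the last day of the revision period.
The last day of the notice period: 10 calendar days after March 9, 2030 is March 19, 2030.
The date termination becomes effective: 48 calendar days after March 19, 2030 is May 6, 2030. May 6, 2030 is a Monday and is not a listed holiday, so no roll-forward applies.

May 6, 2030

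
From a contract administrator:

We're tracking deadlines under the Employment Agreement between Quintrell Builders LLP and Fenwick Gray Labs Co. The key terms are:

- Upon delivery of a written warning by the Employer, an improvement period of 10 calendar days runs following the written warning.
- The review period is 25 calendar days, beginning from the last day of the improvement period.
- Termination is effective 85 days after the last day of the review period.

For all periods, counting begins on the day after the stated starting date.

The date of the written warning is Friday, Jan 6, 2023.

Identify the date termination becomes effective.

Adding 10 calendar days to Jan 6, 2023 gives Jan 16, 2023, which is the last day of the improvement period.
The last day of the review period: Jan 16, 2023 + 25 days = Feb 10, 2023.
The date termination becomes effective: 85 calendar days after Feb 10, 2023 is May 6, 2023.

May 6, 2023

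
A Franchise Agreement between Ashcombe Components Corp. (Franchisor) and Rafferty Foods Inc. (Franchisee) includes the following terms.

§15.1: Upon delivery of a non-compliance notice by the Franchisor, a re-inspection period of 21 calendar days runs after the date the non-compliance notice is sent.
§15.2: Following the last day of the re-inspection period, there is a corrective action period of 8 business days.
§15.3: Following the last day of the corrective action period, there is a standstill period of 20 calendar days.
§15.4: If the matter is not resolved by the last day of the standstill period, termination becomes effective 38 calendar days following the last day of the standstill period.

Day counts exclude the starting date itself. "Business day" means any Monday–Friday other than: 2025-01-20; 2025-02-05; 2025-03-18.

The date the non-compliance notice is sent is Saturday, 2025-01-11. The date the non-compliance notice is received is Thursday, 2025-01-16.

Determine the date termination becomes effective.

Adding 21 calendar days to 2025-01-11 gives 2025-02-01, which is the last day of the re-inspection period.
The last day of the corrective action period: 8 business days after Saturday, 2025-02-01, skipping weekends and the listed holiday on Feb 5 — Feb 3, Feb 4, Feb 6, Feb 7, Feb 10, Feb 11, Feb 12, Feb 13 — lands on Thursday, 2025-02-13.
The last day of the standstill period: 2025-02-13 + 20 days = 2025-03-05.
Adding 38 calendar days to 2025-03-05 gives 2025-04-12, which is the date termination becomes effective.

2025-04-12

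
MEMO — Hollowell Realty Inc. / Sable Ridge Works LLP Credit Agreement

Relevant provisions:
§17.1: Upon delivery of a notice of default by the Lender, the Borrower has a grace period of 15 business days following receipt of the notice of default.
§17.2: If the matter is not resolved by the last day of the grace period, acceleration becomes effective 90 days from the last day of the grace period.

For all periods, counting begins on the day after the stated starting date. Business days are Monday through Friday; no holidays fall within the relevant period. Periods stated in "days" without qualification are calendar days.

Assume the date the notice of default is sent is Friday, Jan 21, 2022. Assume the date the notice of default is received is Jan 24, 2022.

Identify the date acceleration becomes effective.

May 15, 2022

From Monday, Jan 24, 2022, 15 business days (Jan 25, Jan 26, Jan 27, Jan 28, …, Feb 10, Feb 11, Feb 14, skipping weekends) brings us to Monday, Feb 14, 2022, which is the last day of the grace period.
The date acceleration becomes effective: 90 calendar days after Feb 14, 2022 is May 15, 2022.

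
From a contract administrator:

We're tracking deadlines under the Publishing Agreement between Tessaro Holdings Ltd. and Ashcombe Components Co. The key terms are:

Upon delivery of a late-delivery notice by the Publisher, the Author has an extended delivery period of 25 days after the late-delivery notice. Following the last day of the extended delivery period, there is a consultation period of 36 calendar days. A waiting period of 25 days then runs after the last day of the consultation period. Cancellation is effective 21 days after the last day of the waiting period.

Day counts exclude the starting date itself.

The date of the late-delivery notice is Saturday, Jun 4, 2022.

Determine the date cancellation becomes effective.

The last day of the extended delivery period: Jun 4, 2022 + 25 days = Jun 29, 2022.
The last day of the consultation period: Jun 29, 2022 + 36 days = Aug 4, 2022.
Adding 25 calendar days to Aug 4, 2022 gives Aug 29, 2022, which is the last day of the waiting period.
The date cancellation becomes effective: Aug 29, 2022 + 21 days = Sep 19, 2022.

Sep 19, 2022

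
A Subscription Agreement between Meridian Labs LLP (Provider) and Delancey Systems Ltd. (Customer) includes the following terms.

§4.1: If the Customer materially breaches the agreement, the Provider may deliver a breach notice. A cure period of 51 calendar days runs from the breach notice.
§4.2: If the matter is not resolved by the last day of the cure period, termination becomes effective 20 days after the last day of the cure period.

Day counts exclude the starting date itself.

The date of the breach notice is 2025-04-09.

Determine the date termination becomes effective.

Adding 51 calendar days to 2025-04-09 gives 2025-05-30, which is the last day of the cure period.
The date termination becomes effective: 20 calendar days after 2025-05-30 is 2025-06-19.

2025-06-19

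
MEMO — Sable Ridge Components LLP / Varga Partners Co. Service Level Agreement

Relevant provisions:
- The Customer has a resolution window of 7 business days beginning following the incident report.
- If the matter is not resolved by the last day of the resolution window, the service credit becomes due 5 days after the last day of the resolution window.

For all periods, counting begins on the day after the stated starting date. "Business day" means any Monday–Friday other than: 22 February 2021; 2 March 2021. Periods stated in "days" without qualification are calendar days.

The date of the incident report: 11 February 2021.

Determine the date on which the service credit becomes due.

The last day of the resolution window: counting 7 business days from Thursday, 11 February 2021 (Feb 12, Feb 15, Feb 16, Feb 17, Feb 18, Feb 19, Feb 23, skipping weekends and the listed holiday on Feb 22) reaches Tuesday, 23 February 2021.
The date on which the service credit becomes due: 5 calendar days after 23 February 2021 is 28 February 2021.

28 February 2021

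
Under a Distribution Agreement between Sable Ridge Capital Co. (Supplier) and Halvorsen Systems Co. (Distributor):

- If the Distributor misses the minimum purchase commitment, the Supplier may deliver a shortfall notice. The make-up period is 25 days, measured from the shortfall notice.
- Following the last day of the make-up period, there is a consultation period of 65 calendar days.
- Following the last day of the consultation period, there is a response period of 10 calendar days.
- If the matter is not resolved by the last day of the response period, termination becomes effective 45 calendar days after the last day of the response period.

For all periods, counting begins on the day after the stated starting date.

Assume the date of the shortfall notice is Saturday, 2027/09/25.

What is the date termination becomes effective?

2028/02/17

The last day of the make-up period: 25 calendar days after 2027/09/25 is 2027/10/20.
The last day of the consultation period: 65 calendar days after 2027/10/20 is 2027/12/24.
The last day of the response period: 2027/12/24 + 10 days = 2028/01/03.
The date termination becomes effective: 2028/01/03 + 45 days = 2028/02/17.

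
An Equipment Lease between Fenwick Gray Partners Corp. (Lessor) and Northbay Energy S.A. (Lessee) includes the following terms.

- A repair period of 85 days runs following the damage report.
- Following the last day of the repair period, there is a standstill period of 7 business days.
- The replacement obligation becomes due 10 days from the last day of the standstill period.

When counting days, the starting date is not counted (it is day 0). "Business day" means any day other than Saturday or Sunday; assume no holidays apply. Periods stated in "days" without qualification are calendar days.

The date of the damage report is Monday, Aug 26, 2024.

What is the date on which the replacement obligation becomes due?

Dec 8, 2024

Adding 85 calendar days to Aug 26, 2024 gives Nov 19, 2024, which is the last day of the repair period.
The last day of the standstill period: 7 business days after Tuesday, Nov 19, 2024, skipping weekends — Nov 20, Nov 21, Nov 22, Nov 25, Nov 26, Nov 27, Nov 28 — lands on Thursday, Nov 28, 2024.
The date on which the replacement obligation becomes due: 10 calendar days after Nov 28, 2024 is Dec 8, 2024.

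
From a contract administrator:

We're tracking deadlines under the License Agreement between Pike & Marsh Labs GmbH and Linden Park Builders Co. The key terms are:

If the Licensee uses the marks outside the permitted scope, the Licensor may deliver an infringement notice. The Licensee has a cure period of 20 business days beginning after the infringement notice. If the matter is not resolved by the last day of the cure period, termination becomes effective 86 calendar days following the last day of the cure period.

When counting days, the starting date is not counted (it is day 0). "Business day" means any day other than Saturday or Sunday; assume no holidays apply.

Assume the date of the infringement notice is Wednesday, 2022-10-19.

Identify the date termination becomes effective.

2023-02-10

From Wednesday, 2022-10-19, 20 business days (Oct 20, Oct 21, Oct 24, Oct 25, …, Nov 14, Nov 15, Nov 16, skipping weekends) brings us to Wednesday, 2022-11-16, which is the last day of the cure period.
The date termination becomes effective: 2022-11-16 + 86 days = 2023-02-10.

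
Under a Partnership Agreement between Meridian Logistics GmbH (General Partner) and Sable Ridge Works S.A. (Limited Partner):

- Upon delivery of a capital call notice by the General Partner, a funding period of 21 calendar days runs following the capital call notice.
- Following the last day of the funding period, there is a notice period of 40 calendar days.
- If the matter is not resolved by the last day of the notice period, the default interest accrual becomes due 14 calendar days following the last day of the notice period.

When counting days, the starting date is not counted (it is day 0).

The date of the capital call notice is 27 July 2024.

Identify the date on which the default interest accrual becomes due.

10 October 2024

Adding 21 calendar days to 27 July 2024 gives 17 August 2024, which is the last day of the funding period.
The last day of the notice period: 17 August 2024 + 40 days = 26 September 2024.
Adding 14 calendar days to 26 September 2024 gives 10 October 2024, which is the date on which the default interest accrual becomes due.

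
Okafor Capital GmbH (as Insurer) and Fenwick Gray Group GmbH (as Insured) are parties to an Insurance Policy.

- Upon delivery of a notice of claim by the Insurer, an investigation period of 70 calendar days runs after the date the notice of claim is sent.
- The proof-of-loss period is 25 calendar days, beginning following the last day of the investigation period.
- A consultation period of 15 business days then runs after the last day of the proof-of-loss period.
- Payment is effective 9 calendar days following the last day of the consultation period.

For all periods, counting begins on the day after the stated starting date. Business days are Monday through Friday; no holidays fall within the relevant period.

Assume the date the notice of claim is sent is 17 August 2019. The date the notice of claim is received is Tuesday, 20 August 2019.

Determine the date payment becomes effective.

Adding 70 calendar days to 17 August 2019 gives 26 October 2019, which is the last day of the investigation period.
Adding 25 calendar days to 26 October 2019 gives 20 November 2019, which is the last day of the proof-of-loss period.
From Wednesday, 20 November 2019, 15 business days (Nov 21, Nov 22, Nov 25, Nov 26, …, Dec 9, Dec 10, Dec 11, skipping weekends) brings us to Wednesday, 11 December 2019, which is the last day of the consultation period.
Adding 9 calendar days to 11 December 2019 gives 20 December 2019, which is the date payment becomes effective.

20 December 2019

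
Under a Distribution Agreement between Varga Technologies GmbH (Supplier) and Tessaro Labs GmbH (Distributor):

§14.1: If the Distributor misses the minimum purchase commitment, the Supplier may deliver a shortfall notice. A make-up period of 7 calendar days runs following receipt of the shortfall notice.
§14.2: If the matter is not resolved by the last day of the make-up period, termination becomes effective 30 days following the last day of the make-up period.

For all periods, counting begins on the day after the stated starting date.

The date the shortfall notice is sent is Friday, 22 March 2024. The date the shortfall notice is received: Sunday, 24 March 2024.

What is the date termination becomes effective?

The last day of the make-up period: 7 calendar days after 24 March 2024 is 31 March 2024.
The date termination becomes effective: 30 calendar days after 31 March 2024 is 30 April 2024.

30 April 2024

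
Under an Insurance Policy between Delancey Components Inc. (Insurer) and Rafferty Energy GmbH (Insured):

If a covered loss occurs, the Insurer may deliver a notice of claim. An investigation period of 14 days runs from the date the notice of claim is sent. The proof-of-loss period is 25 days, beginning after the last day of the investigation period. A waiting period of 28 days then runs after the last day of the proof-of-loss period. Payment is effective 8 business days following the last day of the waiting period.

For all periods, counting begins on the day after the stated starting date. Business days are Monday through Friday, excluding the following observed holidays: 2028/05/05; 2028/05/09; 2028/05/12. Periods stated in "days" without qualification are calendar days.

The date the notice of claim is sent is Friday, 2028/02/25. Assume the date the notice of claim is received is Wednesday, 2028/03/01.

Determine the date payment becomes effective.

2028/05/17

The last day of the investigation period: 14 calendar days after 2028/02/25 is 2028/03/10.
Adding 25 calendar days to 2028/03/10 gives 2028/04/04, which is the last day of the proof-of-loss period.
Adding 28 calendar days to 2028/04/04 gives 2028/05/02, which is the last day of the waiting period.
From Tuesday, 2028/05/02, 8 business days (May 3, May 4, May 8, May 10, May 11, May 15, May 16, May 17, skipping weekends and the listed holidays on May 5, May 9, May 12) brings us to Wednesday, 2028/05/17, which is the date payment becomes effective.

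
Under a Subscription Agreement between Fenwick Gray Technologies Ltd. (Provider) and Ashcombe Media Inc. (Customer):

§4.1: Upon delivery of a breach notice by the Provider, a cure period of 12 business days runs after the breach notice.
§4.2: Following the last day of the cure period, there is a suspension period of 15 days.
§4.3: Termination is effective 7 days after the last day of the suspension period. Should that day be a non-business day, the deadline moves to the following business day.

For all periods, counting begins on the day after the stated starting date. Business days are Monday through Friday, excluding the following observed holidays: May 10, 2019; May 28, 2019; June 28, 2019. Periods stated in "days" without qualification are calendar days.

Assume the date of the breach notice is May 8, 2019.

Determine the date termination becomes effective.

The last day of the cure period: 12 business days after Wednesday, May 8, 2019, skipping weekends and the listed holiday on May 10 — May 9, May 13, May 14, May 15, …, May 23, May 24, May 27 — lands on Monday, May 27, 2019.
The last day of the suspension period: May 27, 2019 + 15 days = June 11, 2019.
Adding 7 calendar days to June 11, 2019 gives June 18, 2019, which is the date termination becomes effective. June 18, 2019 is a Tuesday and is not a listed holiday, so no roll-forward applies.

June 18, 2019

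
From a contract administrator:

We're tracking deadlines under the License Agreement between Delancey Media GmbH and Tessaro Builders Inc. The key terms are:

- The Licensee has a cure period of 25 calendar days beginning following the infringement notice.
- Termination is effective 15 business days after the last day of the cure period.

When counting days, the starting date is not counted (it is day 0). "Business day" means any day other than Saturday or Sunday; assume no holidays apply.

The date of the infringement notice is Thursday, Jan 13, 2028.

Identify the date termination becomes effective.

The last day of the cure period: Jan 13, 2028 + 25 days = Feb 7, 2028.
From Monday, Feb 7, 2028, 15 business days (Feb 8, Feb 9, Feb 10, Feb 11, …, Feb 24, Feb 25, Feb 28, skipping weekends) brings us to Monday, Feb 28, 2028, which is the date termination becomes effective.

Feb 28, 2028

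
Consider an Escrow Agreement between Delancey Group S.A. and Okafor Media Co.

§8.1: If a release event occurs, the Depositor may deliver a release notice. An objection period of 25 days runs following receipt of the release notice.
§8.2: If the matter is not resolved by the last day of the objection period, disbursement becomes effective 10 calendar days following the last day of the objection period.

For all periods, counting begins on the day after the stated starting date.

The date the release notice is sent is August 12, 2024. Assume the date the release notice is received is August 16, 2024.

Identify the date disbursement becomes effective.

September 20, 2024

The last day of the objection period: August 16, 2024 + 25 days = September 10, 2024.
The date disbursement becomes effective: 10 calendar days after September 10, 2024 is September 20, 2024.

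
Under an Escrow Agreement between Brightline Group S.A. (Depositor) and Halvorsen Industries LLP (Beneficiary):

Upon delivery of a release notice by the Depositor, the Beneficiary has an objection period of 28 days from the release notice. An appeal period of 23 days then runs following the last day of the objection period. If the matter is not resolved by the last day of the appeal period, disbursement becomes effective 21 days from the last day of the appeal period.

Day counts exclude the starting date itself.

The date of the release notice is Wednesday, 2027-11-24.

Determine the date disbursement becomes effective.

2028-02-04

Adding 28 calendar days to 2027-11-24 gives 2027-12-22, which is the last day of the objection period.
The last day of the appeal period: 2027-12-22 + 23 days = 2028-01-14.
The date disbursement becomes effective: 21 calendar days after 2028-01-14 is 2028-02-04.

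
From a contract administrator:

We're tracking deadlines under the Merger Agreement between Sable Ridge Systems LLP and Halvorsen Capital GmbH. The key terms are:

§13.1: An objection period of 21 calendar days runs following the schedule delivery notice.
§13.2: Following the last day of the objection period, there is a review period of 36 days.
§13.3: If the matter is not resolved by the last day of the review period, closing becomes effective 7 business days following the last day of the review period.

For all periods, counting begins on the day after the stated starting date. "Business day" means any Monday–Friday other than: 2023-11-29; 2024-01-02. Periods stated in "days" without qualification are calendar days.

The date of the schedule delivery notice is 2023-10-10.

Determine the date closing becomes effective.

2023-12-15

The last day of the objection period: 21 calendar days after 2023-10-10 is 2023-10-31.
The last day of the review period: 36 calendar days after 2023-10-31 is 2023-12-06.
From Wednesday, 2023-12-06, 7 business days (Dec 7, Dec 8, Dec 11, Dec 12, Dec 13, Dec 14, Dec 15, skipping weekends) brings us to Friday, 2023-12-15, which is the date closing becomes effective.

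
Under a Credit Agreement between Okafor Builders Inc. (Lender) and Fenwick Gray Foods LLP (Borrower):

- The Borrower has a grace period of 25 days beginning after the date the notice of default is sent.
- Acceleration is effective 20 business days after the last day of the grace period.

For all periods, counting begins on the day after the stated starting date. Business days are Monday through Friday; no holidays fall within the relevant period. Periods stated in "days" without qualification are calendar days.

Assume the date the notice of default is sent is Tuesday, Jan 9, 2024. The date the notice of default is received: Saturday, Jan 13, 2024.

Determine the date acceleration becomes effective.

Mar 1, 2024

The last day of the grace period: 25 calendar days after Jan 9, 2024 is Feb 3, 2024.
The date acceleration becomes effective: 20 business days after Saturday, Feb 3, 2024, skipping weekends — Feb 5, Feb 6, Feb 7, Feb 8, …, Feb 28, Feb 29, Mar 1 — lands on Friday, Mar 1, 2024.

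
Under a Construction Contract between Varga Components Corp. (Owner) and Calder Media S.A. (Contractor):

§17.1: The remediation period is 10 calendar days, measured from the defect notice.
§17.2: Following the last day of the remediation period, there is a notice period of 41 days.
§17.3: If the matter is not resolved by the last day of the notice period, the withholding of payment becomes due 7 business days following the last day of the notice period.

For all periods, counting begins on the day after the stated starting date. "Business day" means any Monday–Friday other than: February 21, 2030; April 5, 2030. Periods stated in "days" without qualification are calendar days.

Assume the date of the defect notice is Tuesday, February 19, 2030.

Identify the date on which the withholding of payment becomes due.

Adding 10 calendar days to February 19, 2030 gives March 1, 2030, which is the last day of the remediation period.
The last day of the notice period: March 1, 2030 + 41 days = April 11, 2030.
From Thursday, April 11, 2030, 7 business days (Apr 12, Apr 15, Apr 16, Apr 17, Apr 18, Apr 19, Apr 22, skipping weekends) brings us to Monday, April 22, 2030, which is the date on which the withholding of payment becomes due.

April 22, 2030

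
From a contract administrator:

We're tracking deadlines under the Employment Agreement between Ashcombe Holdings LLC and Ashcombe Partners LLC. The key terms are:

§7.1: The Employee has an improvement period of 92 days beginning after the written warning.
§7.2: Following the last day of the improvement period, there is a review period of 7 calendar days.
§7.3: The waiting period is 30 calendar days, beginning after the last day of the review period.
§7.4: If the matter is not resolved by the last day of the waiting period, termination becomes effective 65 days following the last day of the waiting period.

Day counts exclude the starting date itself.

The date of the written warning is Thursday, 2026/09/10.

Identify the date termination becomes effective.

Adding 92 calendar days to 2026/09/10 gives 2026/12/11, which is the last day of the improvement period.
The last day of the review period: 2026/12/11 + 7 days = 2026/12/18.
The last day of the waiting period: 30 calendar days after 2026/12/18 is 2027/01/17.
The date termination becomes effective: 2027/01/17 + 65 days = 2027/03/23.

2027/03/23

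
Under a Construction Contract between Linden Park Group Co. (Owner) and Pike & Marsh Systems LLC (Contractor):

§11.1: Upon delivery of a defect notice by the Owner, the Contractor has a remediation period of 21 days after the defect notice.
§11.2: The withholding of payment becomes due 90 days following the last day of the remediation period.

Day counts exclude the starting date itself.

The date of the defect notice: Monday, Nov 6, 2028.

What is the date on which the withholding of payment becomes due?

Feb 25, 2029

Adding 21 calendar days to Nov 6, 2028 gives Nov 27, 2028, which is the last day of the remediation period.
The date on which the withholding of payment becomes due: Nov 27, 2028 + 90 days = Feb 25, 2029.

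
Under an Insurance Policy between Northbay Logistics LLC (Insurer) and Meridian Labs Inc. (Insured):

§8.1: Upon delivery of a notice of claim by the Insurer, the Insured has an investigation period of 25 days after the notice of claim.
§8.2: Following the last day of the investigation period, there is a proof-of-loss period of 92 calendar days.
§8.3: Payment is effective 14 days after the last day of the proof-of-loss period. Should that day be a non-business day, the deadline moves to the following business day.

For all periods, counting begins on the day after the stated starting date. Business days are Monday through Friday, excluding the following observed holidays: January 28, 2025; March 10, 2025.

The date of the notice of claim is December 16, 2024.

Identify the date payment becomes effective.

The last day of the investigation period: 25 calendar days after December 16, 2024 is January 10, 2025.
Adding 92 calendar days to January 10, 2025 gives April 12, 2025, which is the last day of the proof-of-loss period.
Adding 14 calendar days to April 12, 2025 gives April 26, 2025, which is the date payment becomes effective. That falls on a Saturday, so it rolls to the next business day, Monday, April 28, 2025.

April 28, 2025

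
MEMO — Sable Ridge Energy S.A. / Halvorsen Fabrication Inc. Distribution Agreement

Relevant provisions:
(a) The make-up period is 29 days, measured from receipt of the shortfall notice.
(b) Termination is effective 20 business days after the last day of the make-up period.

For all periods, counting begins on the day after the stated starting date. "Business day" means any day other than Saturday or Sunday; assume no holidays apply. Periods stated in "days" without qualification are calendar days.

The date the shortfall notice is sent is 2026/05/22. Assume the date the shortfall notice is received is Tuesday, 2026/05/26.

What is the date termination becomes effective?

2026/07/22

The last day of the make-up period: 2026/05/26 + 29 days = 2026/06/24.
The date termination becomes effective: 20 business days after Wednesday, 2026/06/24, skipping weekends — Jun 25, Jun 26, Jun 29, Jun 30, …, Jul 20, Jul 21, Jul 22 — lands on Wednesday, 2026/07/22.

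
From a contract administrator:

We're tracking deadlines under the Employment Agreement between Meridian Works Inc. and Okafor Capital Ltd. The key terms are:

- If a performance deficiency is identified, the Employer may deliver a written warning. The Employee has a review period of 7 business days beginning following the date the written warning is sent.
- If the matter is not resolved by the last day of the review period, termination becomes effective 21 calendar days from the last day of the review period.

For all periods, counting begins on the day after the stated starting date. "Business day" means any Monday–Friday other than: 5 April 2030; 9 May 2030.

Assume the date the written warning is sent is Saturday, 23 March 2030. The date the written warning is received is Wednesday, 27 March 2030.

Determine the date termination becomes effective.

From Saturday, 23 March 2030, 7 business days (Mar 25, Mar 26, Mar 27, Mar 28, Mar 29, Apr 1, Apr 2, skipping weekends) brings us to Tuesday, 2 April 2030, which is the last day of the review period.
The date termination becomes effective: 2 April 2030 + 21 days = 23 April 2030.

23 April 2030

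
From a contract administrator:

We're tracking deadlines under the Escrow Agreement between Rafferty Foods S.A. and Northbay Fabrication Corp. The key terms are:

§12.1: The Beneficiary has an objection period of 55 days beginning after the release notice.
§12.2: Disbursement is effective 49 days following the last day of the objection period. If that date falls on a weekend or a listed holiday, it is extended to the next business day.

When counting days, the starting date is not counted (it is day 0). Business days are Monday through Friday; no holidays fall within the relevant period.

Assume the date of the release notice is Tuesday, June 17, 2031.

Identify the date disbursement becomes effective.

September 29, 2031

Adding 55 calendar days to June 17, 2031 gives August 11, 2031, which is the last day of the objection period.
Adding 49 calendar days to August 11, 2031 gives September 29, 2031, which is the date disbursement becomes effective. September 29, 2031 is a Monday, so no roll-forward applies.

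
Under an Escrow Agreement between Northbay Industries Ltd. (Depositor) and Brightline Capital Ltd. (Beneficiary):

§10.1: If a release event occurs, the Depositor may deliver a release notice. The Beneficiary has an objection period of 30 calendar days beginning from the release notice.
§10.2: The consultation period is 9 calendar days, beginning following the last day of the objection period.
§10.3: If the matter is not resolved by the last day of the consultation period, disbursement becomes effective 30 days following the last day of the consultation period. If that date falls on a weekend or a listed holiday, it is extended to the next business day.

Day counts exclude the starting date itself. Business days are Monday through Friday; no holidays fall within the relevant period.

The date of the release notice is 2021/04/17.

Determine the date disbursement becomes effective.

Adding 30 calendar days to 2021/04/17 gives 2021/05/17, which is the last day of the objection period.
Adding 9 calendar days to 2021/05/17 gives 2021/05/26, which is the last day of the consultation period.
Adding 30 calendar days to 2021/05/26 gives 2021/06/25, which is the date disbursement becomes effective. 2021/06/25 is a Friday, so no roll-forward applies.

2021/06/25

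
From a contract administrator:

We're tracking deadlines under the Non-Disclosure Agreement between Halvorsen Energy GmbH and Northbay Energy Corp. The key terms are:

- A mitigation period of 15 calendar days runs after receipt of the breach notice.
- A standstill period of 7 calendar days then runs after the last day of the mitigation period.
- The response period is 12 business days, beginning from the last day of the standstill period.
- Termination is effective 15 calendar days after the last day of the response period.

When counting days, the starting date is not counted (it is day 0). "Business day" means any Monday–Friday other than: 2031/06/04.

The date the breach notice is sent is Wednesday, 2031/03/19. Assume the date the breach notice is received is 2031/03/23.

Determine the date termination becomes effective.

The last day of the mitigation period: 15 calendar days after 2031/03/23 is 2031/04/07.
The last day of the standstill period: 2031/04/07 + 7 days = 2031/04/14.
From Monday, 2031/04/14, 12 business days (Apr 15, Apr 16, Apr 17, Apr 18, …, Apr 28, Apr 29, Apr 30, skipping weekends) brings us to Wednesday, 2031/04/30, which is the last day of the response period.
The date termination becomes effective: 2031/04/30 + 15 days = 2031/05/15.

2031/05/15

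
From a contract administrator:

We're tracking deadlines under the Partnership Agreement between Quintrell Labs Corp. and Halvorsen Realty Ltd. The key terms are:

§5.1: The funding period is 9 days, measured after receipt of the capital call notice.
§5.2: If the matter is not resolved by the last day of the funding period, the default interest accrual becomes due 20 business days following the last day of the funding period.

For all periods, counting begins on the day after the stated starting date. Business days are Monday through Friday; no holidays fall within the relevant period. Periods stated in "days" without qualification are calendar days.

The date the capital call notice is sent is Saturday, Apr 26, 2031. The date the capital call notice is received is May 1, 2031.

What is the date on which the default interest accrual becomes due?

Jun 6, 2031

The last day of the funding period: May 1, 2031 + 9 days = May 10, 2031.
From Saturday, May 10, 2031, 20 business days (May 12, May 13, May 14, May 15, …, Jun 4, Jun 5, Jun 6, skipping weekends) brings us to Friday, Jun 6, 2031, which is the date on which the default interest accrual becomes due.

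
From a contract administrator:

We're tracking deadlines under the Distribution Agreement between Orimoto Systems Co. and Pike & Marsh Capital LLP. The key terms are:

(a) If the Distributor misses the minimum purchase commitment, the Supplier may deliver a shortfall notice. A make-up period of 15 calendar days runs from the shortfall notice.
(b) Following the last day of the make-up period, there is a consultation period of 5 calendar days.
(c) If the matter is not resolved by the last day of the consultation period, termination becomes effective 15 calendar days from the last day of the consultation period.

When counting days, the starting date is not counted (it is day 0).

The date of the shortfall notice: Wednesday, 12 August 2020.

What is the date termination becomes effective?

16 September 2020

Adding 15 calendar days to 12 August 2020 gives 27 August 2020, which is the last day of the make-up period.
Adding 5 calendar days to 27 August 2020 gives 1 September 2020, which is the last day of the consultation period.
The date termination becomes effective: 1 September 2020 + 15 days = 16 September 2020.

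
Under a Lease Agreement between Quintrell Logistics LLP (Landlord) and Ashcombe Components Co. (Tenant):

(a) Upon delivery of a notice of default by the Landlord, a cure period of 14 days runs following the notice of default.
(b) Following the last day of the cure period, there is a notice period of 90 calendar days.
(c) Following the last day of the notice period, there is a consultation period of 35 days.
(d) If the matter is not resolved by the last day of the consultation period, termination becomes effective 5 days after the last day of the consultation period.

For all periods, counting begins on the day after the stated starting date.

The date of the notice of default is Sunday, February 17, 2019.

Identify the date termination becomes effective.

July 11, 2019

Adding 14 calendar days to February 17, 2019 gives March 3, 2019, which is the last day of the cure period.
Adding 90 calendar days to March 3, 2019 gives June 1, 2019, which is the last day of the notice period.
Adding 35 calendar days to June 1, 2019 gives July 6, 2019, which is the last day of the consultation period.
The date termination becomes effective: July 6, 2019 + 5 days = July 11, 2019.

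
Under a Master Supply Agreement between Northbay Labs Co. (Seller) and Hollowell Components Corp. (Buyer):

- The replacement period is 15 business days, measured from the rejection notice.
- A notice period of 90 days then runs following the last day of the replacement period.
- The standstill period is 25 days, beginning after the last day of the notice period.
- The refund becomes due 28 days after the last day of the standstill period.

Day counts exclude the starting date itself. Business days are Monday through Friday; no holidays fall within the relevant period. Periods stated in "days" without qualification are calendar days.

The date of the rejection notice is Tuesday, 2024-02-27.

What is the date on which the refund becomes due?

From Tuesday, 2024-02-27, 15 business days (Feb 28, Feb 29, Mar 1, Mar 4, …, Mar 15, Mar 18, Mar 19, skipping weekends) brings us to Tuesday, 2024-03-19, which is the last day of the replacement period.
The last day of the notice period: 2024-03-19 + 90 days = 2024-06-17.
The last day of the standstill period: 2024-06-17 + 25 days = 2024-07-12.
Adding 28 calendar days to 2024-07-12 gives 2024-08-09, which is the date on which the refund becomes due.

2024-08-09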